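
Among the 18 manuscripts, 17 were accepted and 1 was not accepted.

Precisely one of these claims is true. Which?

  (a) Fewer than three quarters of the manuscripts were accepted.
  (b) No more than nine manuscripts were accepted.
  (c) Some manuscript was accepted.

(c)

|A| = 18, |A ∩ B| = 17, |A ∖ B| = 1.
(a) requires |A ∩ B| / |A| < 3/4: false.
(b) requires |A ∩ B| ≤ 9: false.
(c) requires A ∩ B ≠ ∅ (|A ∩ B| ≥ 1): true.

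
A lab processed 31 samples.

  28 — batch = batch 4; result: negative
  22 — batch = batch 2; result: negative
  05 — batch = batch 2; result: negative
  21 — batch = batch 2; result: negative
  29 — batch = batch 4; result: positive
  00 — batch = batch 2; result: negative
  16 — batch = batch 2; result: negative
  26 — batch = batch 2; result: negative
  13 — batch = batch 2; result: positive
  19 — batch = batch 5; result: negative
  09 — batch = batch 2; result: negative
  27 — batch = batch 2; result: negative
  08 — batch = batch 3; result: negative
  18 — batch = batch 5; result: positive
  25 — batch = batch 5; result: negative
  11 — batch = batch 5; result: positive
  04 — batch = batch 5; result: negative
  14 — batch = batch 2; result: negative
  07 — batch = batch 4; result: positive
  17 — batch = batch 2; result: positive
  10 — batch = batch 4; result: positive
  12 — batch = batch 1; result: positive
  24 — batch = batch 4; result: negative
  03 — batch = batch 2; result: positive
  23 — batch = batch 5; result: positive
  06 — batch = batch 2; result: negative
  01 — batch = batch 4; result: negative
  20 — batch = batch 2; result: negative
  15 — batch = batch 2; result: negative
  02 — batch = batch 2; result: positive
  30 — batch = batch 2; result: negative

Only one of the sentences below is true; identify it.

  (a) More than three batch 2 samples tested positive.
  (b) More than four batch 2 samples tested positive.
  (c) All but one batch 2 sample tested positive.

(a)

|A| = 17, |A ∩ B| = 4, |A ∖ B| = 13.
(a) requires |A ∩ B| > 3: true.
(b) requires |A ∩ B| > 4: false.
(c) requires |A ∖ B| = 1: false.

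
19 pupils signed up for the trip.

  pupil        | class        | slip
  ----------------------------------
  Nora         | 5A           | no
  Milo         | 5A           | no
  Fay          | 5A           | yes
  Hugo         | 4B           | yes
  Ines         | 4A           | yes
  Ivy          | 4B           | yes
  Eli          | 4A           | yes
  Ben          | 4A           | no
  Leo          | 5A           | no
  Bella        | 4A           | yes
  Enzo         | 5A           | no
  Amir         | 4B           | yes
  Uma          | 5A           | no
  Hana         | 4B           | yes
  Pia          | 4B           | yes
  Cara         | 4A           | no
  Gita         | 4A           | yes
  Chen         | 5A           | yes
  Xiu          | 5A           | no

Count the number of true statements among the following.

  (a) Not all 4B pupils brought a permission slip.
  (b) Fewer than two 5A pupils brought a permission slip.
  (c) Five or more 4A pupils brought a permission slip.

(a) 4B: |A| = 5, |A ∩ B| = 5; needs A ⊄ B (|A ∖ B| ≥ 1) — false.
(b) 5A: |A| = 8, |A ∩ B| = 2; needs |A ∩ B| < 2 — false.
(c) 4A: |A| = 6, |A ∩ B| = 4; needs |A ∩ B| ≥ 5 — false.

0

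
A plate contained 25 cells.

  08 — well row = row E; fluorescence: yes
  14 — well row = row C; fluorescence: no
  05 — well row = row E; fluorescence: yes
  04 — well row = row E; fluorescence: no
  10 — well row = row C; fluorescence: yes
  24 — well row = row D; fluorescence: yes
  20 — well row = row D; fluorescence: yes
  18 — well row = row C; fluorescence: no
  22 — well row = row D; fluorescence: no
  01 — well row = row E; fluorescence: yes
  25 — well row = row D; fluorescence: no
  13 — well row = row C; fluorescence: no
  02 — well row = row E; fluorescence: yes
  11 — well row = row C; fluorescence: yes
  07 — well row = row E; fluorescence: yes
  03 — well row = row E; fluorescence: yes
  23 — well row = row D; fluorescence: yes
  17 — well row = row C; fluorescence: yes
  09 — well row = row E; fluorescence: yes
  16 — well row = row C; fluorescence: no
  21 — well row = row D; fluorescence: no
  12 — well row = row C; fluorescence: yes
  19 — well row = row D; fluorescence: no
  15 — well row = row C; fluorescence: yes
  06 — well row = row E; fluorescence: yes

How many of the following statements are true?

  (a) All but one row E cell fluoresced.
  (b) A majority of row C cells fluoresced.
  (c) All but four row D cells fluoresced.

3

(a) row E: |A| = 9, |A ∩ B| = 8; needs |A ∖ B| = 1 — true.
(b) row C: |A| = 9, |A ∩ B| = 5; needs |A ∩ B| > |A ∖ B| — true.
(c) row D: |A| = 7, |A ∩ B| = 3; needs |A ∖ B| = 4 — true.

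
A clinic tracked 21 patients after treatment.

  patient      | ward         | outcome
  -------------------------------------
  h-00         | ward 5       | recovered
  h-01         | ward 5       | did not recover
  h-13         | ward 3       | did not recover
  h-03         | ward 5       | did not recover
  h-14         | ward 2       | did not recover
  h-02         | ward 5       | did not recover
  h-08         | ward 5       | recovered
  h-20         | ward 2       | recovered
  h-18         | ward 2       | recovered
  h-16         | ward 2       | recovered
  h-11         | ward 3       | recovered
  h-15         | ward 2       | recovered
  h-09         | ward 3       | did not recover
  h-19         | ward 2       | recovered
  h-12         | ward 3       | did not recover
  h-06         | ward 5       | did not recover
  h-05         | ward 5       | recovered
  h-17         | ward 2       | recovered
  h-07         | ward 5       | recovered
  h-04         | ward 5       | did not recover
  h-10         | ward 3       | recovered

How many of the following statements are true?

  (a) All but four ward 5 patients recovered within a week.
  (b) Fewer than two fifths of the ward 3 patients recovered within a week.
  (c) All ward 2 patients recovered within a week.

(a) ward 5: |A| = 9, |A ∩ B| = 4; needs |A ∖ B| = 4 — false.
(b) ward 3: |A| = 5, |A ∩ B| = 2; needs |A ∩ B| / |A| < 2/5 — false.
(c) ward 2: |A| = 7, |A ∩ B| = 6; needs A ⊆ B, i.e. every element of A is in B (|A ∖ B| = 0) — false.

0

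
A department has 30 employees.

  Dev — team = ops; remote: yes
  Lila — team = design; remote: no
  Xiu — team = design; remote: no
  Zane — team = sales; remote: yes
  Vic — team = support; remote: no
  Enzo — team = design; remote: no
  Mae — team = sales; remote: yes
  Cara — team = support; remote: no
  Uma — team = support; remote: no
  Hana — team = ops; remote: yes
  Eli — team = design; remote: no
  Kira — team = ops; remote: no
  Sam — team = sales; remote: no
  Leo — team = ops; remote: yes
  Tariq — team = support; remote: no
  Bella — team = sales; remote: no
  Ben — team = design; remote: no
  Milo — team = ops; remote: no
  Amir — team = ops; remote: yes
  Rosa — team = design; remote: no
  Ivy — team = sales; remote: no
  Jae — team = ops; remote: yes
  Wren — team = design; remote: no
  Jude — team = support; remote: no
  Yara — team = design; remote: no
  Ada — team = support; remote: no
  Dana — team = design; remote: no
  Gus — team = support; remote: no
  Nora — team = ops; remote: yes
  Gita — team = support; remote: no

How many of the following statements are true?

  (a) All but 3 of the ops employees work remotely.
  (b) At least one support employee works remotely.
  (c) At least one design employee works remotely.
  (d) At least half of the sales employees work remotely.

0

(a) ops: |A| = 8, |A ∩ B| = 6; needs |A ∖ B| = 3 — false.
(b) support: |A| = 8, |A ∩ B| = 0; needs A ∩ B ≠ ∅ (|A ∩ B| ≥ 1) — false.
(c) design: |A| = 9, |A ∩ B| = 0; needs A ∩ B ≠ ∅ (|A ∩ B| ≥ 1) — false.
(d) sales: |A| = 5, |A ∩ B| = 2; needs |A ∩ B| ≥ |A ∖ B| — false.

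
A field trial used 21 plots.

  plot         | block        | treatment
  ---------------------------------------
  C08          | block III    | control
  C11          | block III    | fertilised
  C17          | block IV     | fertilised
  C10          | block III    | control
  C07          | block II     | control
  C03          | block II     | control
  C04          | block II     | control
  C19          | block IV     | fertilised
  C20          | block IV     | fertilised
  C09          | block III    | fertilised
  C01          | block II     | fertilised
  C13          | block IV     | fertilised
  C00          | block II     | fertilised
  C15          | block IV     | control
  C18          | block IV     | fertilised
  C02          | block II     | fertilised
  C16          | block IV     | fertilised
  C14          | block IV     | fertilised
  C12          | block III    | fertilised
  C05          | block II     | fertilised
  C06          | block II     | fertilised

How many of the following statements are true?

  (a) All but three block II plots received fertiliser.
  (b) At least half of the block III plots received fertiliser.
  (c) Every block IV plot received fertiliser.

2

(a) block II: |A| = 8, |A ∩ B| = 5; needs |A ∖ B| = 3 — true.
(b) block III: |A| = 5, |A ∩ B| = 3; needs |A ∩ B| ≥ |A ∖ B| — true.
(c) block IV: |A| = 8, |A ∩ B| = 7; needs A ⊆ B, i.e. every element of A is in B (|A ∖ B| = 0) — false.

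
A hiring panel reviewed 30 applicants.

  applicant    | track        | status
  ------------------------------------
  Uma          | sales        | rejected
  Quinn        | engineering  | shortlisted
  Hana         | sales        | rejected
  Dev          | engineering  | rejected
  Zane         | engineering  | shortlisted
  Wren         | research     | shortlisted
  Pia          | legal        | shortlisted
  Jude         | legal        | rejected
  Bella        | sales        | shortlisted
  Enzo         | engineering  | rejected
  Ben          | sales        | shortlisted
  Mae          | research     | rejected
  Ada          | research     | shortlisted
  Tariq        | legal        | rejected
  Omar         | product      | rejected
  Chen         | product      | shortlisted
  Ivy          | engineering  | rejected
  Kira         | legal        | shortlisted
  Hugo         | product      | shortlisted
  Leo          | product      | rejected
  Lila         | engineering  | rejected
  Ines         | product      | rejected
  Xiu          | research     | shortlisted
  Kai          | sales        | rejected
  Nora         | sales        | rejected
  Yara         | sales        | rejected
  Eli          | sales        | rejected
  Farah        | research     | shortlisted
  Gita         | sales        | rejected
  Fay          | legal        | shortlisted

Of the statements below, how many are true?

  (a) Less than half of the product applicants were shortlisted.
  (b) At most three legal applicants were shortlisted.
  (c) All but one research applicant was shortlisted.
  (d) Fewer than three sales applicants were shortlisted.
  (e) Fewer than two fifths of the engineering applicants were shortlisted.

5

(a) product: |A| = 5, |A ∩ B| = 2; needs |A ∩ B| < |A ∖ B| — true.
(b) legal: |A| = 5, |A ∩ B| = 3; needs |A ∩ B| ≤ 3 — true.
(c) research: |A| = 5, |A ∩ B| = 4; needs |A ∖ B| = 1 — true.
(d) sales: |A| = 9, |A ∩ B| = 2; needs |A ∩ B| < 3 — true.
(e) engineering: |A| = 6, |A ∩ B| = 2; needs |A ∩ B| / |A| < 2/5 — true.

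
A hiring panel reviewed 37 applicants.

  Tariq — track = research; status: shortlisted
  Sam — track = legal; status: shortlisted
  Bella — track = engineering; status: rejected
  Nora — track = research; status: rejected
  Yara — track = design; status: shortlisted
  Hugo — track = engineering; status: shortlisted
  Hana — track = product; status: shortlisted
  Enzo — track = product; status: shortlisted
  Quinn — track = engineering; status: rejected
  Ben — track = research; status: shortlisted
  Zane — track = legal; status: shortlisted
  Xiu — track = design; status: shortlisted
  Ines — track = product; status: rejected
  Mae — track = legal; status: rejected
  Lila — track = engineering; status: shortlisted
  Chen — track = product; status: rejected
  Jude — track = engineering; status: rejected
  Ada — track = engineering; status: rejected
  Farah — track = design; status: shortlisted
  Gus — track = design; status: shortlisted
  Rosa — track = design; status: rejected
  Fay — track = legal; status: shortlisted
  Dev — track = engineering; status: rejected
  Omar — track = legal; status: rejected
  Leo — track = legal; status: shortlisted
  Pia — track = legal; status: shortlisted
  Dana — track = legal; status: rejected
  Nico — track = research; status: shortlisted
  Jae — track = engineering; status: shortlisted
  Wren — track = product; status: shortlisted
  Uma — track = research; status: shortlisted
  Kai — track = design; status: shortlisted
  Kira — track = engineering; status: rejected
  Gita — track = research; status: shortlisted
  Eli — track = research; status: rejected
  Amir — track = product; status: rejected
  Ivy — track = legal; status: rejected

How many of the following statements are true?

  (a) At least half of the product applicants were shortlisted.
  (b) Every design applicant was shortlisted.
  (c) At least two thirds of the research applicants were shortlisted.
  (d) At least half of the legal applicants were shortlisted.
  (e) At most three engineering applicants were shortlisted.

4

(a) product: |A| = 6, |A ∩ B| = 3; needs |A ∩ B| ≥ |A ∖ B| — true.
(b) design: |A| = 6, |A ∩ B| = 5; needs A ⊆ B, i.e. every element of A is in B (|A ∖ B| = 0) — false.
(c) research: |A| = 7, |A ∩ B| = 5; needs |A ∩ B| / |A| ≥ 2/3 — true.
(d) legal: |A| = 9, |A ∩ B| = 5; needs |A ∩ B| ≥ |A ∖ B| — true.
(e) engineering: |A| = 9, |A ∩ B| = 3; needs |A ∩ B| ≤ 3 — true.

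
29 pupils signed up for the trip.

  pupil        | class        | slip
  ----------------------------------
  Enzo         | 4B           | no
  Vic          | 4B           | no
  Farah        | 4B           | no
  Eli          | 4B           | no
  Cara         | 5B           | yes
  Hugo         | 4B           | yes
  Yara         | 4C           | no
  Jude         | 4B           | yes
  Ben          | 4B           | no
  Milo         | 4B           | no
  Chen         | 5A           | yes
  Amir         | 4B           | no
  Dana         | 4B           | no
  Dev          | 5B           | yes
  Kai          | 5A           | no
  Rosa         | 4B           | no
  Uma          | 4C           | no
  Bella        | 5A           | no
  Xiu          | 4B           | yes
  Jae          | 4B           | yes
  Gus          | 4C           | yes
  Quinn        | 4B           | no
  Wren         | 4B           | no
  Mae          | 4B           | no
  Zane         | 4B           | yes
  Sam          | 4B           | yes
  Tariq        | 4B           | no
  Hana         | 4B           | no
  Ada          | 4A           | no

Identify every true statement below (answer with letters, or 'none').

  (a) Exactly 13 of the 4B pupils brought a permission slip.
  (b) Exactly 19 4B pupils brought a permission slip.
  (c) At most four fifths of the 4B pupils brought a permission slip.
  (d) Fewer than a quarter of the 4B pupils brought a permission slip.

|A| = 20, |A ∩ B| = 6, |A ∖ B| = 14.
(a) |A ∩ B| = 13: fails.
(b) |A ∩ B| = 19: fails.
(c) |A ∩ B| / |A| ≤ 4/5: holds.
(d) |A ∩ B| / |A| < 1/4: fails.

(c)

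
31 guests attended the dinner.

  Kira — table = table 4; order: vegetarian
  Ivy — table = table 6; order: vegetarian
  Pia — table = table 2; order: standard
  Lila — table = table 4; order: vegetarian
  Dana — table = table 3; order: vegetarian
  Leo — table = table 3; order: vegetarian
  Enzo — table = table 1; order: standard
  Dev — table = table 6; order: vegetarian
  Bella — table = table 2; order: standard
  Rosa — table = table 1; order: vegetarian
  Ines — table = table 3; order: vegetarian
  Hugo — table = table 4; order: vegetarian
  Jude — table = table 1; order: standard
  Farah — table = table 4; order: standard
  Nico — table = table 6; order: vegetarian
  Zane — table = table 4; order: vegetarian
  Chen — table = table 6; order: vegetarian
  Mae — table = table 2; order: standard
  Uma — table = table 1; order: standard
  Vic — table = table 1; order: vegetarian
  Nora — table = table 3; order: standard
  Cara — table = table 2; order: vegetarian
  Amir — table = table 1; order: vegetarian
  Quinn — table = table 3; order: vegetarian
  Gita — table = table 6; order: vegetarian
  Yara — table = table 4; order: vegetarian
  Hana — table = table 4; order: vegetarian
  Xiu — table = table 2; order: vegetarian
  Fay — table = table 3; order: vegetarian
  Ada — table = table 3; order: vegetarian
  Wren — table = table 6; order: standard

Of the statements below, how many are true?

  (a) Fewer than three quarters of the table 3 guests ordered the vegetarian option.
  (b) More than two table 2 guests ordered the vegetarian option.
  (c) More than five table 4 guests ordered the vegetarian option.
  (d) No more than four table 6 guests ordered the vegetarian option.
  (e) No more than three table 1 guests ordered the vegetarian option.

(a) table 3: |A| = 7, |A ∩ B| = 6; needs |A ∩ B| / |A| < 3/4 — false.
(b) table 2: |A| = 5, |A ∩ B| = 2; needs |A ∩ B| > 2 — false.
(c) table 4: |A| = 7, |A ∩ B| = 6; needs |A ∩ B| > 5 — true.
(d) table 6: |A| = 6, |A ∩ B| = 5; needs |A ∩ B| ≤ 4 — false.
(e) table 1: |A| = 6, |A ∩ B| = 3; needs |A ∩ B| ≤ 3 — true.

2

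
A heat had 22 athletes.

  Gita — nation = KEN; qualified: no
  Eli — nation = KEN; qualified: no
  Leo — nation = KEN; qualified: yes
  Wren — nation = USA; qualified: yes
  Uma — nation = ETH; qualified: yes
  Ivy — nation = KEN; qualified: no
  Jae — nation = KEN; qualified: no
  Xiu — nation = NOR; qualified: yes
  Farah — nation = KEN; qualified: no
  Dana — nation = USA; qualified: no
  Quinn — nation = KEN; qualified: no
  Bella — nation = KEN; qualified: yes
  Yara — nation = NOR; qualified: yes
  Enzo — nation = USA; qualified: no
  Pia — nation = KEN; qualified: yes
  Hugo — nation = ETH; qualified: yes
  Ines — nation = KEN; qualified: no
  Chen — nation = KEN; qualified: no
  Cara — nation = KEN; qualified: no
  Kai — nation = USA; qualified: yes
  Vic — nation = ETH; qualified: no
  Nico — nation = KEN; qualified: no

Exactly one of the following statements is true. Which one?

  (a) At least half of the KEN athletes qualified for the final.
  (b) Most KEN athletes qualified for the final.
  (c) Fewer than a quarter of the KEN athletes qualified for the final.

(c)

|A| = 13, |A ∩ B| = 3, |A ∖ B| = 10.
(a) requires |A ∩ B| ≥ |A ∖ B|: false.
(b) requires |A ∩ B| > |A ∖ B|: false.
(c) requires |A ∩ B| / |A| < 1/4: true.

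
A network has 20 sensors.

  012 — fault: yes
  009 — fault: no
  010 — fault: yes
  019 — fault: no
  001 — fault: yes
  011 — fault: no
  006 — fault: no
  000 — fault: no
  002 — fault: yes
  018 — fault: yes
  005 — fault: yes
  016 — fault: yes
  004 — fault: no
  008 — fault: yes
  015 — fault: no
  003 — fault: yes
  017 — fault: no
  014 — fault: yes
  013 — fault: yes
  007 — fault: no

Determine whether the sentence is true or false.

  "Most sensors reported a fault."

Truth condition: |A ∩ B| > |A ∖ B|.
|A| = 20, |A ∩ B| = 11, |A ∖ B| = 9.
11 > 9, so the statement is true.

True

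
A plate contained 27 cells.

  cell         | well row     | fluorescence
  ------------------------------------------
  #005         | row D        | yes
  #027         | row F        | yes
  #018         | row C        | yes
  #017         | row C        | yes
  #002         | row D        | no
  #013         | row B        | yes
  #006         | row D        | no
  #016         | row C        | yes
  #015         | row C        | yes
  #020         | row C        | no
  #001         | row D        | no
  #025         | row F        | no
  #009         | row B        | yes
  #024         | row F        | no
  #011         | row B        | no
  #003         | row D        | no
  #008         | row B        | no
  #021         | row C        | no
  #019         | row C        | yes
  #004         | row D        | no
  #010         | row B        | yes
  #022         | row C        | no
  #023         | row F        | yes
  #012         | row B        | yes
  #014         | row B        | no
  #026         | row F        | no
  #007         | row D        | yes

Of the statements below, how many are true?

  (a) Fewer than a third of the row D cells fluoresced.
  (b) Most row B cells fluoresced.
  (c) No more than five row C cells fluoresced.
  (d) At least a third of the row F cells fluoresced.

4

(a) row D: |A| = 7, |A ∩ B| = 2; needs |A ∩ B| / |A| < 1/3 — true.
(b) row B: |A| = 7, |A ∩ B| = 4; needs |A ∩ B| > |A ∖ B| — true.
(c) row C: |A| = 8, |A ∩ B| = 5; needs |A ∩ B| ≤ 5 — true.
(d) row F: |A| = 5, |A ∩ B| = 2; needs |A ∩ B| / |A| ≥ 1/3 — true.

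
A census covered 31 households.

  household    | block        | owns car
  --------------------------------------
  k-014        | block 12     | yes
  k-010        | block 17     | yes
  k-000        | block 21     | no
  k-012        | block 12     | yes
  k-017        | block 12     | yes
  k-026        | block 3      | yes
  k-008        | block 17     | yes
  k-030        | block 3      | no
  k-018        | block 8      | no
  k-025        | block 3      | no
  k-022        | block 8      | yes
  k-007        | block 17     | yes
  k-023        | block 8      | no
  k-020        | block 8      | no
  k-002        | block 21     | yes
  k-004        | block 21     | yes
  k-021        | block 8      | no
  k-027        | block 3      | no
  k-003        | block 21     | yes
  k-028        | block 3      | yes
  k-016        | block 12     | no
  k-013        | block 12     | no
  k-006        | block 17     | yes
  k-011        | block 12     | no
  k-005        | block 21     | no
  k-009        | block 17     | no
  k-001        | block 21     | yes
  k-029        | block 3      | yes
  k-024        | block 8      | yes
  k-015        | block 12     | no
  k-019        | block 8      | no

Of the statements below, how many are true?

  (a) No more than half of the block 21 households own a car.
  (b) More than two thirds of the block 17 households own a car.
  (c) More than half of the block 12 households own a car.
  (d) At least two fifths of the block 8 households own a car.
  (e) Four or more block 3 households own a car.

(a) block 21: |A| = 6, |A ∩ B| = 4; needs |A ∩ B| ≤ |A ∖ B| — false.
(b) block 17: |A| = 5, |A ∩ B| = 4; needs |A ∩ B| / |A| > 2/3 — true.
(c) block 12: |A| = 7, |A ∩ B| = 3; needs |A ∩ B| > |A ∖ B| — false.
(d) block 8: |A| = 7, |A ∩ B| = 2; needs |A ∩ B| / |A| ≥ 2/5 — false.
(e) block 3: |A| = 6, |A ∩ B| = 3; needs |A ∩ B| ≥ 4 — false.

1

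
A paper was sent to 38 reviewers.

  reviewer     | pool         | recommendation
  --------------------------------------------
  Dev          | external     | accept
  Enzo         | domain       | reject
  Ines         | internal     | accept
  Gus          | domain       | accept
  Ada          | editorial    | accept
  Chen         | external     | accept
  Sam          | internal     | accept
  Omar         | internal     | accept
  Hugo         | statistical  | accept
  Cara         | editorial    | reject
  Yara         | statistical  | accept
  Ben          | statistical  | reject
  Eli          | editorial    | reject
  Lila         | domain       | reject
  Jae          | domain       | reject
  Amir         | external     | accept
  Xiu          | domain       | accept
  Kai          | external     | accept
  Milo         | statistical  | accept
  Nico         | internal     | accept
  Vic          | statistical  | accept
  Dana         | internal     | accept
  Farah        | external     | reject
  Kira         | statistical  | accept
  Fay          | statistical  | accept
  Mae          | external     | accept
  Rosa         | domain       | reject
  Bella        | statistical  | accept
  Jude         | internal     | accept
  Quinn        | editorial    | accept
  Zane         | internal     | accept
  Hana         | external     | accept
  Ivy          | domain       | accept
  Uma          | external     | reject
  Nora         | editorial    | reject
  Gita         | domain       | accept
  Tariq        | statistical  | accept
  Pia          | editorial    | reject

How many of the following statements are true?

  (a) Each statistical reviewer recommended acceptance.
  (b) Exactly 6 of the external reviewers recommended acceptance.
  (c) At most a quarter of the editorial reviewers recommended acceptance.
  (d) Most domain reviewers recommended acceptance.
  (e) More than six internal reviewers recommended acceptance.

2

(a) statistical: |A| = 9, |A ∩ B| = 8; needs A ⊆ B, i.e. every element of A is in B (|A ∖ B| = 0) — false.
(b) external: |A| = 8, |A ∩ B| = 6; needs |A ∩ B| = 6 — true.
(c) editorial: |A| = 6, |A ∩ B| = 2; needs |A ∩ B| / |A| ≤ 1/4 — false.
(d) domain: |A| = 8, |A ∩ B| = 4; needs |A ∩ B| > |A ∖ B| — false.
(e) internal: |A| = 7, |A ∩ B| = 7; needs |A ∩ B| > 6 — true.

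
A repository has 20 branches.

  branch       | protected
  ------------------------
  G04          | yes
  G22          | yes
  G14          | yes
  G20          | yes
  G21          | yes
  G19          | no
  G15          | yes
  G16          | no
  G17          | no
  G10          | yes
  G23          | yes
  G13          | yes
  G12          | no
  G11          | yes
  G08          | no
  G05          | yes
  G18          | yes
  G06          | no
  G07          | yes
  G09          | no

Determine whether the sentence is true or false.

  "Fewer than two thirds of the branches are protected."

The determiner here denotes the relation: |A ∩ B| / |A| < 2/3.
|A| = 20, |A ∩ B| = 13, |A ∖ B| = 7.
|A ∩ B|/|A| = 13/20, so the statement is true.

True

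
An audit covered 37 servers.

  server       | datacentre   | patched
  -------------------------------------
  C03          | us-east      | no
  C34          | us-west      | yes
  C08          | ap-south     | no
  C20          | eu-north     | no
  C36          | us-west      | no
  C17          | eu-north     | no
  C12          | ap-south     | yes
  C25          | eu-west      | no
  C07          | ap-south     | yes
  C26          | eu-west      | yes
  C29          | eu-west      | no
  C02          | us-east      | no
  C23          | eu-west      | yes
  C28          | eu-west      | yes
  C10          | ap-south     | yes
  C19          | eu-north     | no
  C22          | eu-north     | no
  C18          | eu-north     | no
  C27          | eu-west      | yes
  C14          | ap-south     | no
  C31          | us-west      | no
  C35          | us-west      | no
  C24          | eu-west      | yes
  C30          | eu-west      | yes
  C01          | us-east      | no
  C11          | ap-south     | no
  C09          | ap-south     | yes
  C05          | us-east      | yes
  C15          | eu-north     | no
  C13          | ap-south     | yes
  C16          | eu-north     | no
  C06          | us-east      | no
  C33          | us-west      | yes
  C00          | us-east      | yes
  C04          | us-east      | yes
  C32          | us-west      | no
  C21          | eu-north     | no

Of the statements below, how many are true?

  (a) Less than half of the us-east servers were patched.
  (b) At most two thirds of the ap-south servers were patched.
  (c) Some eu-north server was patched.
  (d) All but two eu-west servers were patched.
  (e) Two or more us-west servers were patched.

(a) us-east: |A| = 7, |A ∩ B| = 3; needs |A ∩ B| < |A ∖ B| — true.
(b) ap-south: |A| = 8, |A ∩ B| = 5; needs |A ∩ B| / |A| ≤ 2/3 — true.
(c) eu-north: |A| = 8, |A ∩ B| = 0; needs A ∩ B ≠ ∅ (|A ∩ B| ≥ 1) — false.
(d) eu-west: |A| = 8, |A ∩ B| = 6; needs |A ∖ B| = 2 — true.
(e) us-west: |A| = 6, |A ∩ B| = 2; needs |A ∩ B| ≥ 2 — true.

4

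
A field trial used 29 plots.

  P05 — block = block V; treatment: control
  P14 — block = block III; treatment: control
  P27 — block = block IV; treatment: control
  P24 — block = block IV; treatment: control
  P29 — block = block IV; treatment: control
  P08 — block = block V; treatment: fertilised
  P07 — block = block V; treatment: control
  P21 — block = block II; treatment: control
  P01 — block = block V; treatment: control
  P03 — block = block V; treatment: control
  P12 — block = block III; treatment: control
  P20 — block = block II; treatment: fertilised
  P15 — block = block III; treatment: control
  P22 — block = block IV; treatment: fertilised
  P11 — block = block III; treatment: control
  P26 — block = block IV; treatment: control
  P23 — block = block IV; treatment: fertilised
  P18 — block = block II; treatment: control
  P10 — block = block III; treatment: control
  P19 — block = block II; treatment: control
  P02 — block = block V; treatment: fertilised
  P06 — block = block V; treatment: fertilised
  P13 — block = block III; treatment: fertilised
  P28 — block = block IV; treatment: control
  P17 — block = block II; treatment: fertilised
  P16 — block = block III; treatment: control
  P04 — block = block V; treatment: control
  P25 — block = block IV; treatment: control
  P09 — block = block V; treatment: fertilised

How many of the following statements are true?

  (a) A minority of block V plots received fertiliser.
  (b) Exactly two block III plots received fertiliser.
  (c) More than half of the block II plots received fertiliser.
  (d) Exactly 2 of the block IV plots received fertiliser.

2

(a) block V: |A| = 9, |A ∩ B| = 4; needs |A ∩ B| < |A ∖ B| — true.
(b) block III: |A| = 7, |A ∩ B| = 1; needs |A ∩ B| = 2 — false.
(c) block II: |A| = 5, |A ∩ B| = 2; needs |A ∩ B| > |A ∖ B| — false.
(d) block IV: |A| = 8, |A ∩ B| = 2; needs |A ∩ B| = 2 — true.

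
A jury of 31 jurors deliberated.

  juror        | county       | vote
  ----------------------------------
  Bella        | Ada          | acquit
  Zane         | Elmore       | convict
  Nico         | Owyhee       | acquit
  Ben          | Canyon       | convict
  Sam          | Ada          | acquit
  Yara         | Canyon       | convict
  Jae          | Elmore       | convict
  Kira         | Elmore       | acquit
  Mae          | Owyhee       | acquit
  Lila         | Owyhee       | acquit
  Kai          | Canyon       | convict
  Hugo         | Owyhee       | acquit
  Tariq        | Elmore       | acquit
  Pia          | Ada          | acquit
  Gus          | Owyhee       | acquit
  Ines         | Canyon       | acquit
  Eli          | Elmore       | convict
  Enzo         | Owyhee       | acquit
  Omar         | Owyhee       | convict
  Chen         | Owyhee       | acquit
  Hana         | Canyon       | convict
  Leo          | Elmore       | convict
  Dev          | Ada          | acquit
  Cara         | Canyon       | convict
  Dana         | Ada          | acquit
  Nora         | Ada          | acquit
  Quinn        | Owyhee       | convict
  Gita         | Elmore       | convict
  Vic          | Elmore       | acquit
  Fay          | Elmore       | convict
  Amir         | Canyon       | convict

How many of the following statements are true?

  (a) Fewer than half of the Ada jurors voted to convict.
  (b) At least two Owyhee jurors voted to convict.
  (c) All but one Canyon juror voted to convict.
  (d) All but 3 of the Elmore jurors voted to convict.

4

(a) Ada: |A| = 6, |A ∩ B| = 0; needs |A ∩ B| < |A ∖ B| — true.
(b) Owyhee: |A| = 9, |A ∩ B| = 2; needs |A ∩ B| ≥ 2 — true.
(c) Canyon: |A| = 7, |A ∩ B| = 6; needs |A ∖ B| = 1 — true.
(d) Elmore: |A| = 9, |A ∩ B| = 6; needs |A ∖ B| = 3 — true.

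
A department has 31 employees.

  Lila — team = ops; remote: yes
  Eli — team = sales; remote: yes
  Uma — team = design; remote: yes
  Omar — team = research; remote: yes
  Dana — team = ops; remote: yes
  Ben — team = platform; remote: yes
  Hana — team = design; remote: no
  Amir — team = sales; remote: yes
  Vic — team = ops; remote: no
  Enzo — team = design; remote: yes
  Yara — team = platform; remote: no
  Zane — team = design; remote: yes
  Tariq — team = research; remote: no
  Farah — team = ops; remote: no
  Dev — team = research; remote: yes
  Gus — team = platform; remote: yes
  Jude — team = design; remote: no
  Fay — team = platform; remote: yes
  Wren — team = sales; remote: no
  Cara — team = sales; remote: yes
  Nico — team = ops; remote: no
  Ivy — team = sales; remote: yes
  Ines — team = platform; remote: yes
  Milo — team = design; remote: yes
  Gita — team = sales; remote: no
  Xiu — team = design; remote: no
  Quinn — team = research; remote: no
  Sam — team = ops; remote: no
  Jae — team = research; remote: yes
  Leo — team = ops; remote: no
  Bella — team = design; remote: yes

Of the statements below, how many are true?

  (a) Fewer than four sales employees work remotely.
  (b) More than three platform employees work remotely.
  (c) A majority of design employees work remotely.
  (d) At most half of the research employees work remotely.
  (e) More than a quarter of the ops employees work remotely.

(a) sales: |A| = 6, |A ∩ B| = 4; needs |A ∩ B| < 4 — false.
(b) platform: |A| = 5, |A ∩ B| = 4; needs |A ∩ B| > 3 — true.
(c) design: |A| = 8, |A ∩ B| = 5; needs |A ∩ B| > |A ∖ B| — true.
(d) research: |A| = 5, |A ∩ B| = 3; needs |A ∩ B| ≤ |A ∖ B| — false.
(e) ops: |A| = 7, |A ∩ B| = 2; needs |A ∩ B| / |A| > 1/4 — true.

3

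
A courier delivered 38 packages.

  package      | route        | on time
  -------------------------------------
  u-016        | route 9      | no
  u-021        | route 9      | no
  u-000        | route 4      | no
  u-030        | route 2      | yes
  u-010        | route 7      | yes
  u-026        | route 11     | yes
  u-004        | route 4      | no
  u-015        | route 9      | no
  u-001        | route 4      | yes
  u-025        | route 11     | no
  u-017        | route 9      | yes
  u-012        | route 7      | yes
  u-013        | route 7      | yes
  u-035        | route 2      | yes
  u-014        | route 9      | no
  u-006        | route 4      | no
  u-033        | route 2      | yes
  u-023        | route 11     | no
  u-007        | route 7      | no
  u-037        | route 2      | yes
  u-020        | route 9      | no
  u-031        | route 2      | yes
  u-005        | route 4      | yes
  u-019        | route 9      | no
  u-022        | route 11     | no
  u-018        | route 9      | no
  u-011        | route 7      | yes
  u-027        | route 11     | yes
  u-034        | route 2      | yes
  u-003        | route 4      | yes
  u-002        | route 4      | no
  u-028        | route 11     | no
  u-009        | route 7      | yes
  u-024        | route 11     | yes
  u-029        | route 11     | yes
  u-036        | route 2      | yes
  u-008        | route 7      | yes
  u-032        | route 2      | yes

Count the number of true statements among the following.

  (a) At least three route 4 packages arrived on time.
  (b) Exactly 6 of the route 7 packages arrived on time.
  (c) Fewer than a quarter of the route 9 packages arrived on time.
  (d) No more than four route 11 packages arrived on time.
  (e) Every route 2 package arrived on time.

(a) route 4: |A| = 7, |A ∩ B| = 3; needs |A ∩ B| ≥ 3 — true.
(b) route 7: |A| = 7, |A ∩ B| = 6; needs |A ∩ B| = 6 — true.
(c) route 9: |A| = 8, |A ∩ B| = 1; needs |A ∩ B| / |A| < 1/4 — true.
(d) route 11: |A| = 8, |A ∩ B| = 4; needs |A ∩ B| ≤ 4 — true.
(e) route 2: |A| = 8, |A ∩ B| = 8; needs A ⊆ B, i.e. every element of A is in B (|A ∖ B| = 0) — true.

5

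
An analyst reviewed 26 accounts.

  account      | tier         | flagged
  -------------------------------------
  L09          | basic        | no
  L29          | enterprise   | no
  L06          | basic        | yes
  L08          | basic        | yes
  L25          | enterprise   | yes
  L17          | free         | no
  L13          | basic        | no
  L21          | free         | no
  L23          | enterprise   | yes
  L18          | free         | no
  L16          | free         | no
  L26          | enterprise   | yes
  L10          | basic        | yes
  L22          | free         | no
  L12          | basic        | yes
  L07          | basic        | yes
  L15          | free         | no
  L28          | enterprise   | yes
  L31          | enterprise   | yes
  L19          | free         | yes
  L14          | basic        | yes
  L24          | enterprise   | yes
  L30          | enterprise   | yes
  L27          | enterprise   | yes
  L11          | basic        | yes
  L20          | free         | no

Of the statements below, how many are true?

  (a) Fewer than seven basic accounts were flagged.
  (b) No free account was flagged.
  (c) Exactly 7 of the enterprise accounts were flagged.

0

(a) basic: |A| = 9, |A ∩ B| = 7; needs |A ∩ B| < 7 — false.
(b) free: |A| = 8, |A ∩ B| = 1; needs A ∩ B = ∅ (|A ∩ B| = 0) — false.
(c) enterprise: |A| = 9, |A ∩ B| = 8; needs |A ∩ B| = 7 — false.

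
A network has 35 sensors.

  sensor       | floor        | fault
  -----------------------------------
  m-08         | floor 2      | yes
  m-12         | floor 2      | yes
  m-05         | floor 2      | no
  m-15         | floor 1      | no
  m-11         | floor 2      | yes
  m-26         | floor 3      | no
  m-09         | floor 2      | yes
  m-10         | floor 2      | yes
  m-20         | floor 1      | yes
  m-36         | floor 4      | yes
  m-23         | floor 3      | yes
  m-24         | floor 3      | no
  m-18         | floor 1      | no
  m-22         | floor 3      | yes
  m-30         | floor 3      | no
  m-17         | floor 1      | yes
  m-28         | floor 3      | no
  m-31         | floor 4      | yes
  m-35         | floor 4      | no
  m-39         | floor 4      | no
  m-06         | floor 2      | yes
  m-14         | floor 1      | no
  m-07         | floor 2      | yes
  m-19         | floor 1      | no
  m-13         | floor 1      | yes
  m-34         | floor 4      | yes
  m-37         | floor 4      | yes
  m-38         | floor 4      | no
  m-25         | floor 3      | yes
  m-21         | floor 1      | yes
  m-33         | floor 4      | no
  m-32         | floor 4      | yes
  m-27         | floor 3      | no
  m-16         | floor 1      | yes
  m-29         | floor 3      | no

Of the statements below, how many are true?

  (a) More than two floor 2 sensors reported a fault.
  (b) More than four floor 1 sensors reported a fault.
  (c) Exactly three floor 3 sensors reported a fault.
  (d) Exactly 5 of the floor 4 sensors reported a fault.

4

(a) floor 2: |A| = 8, |A ∩ B| = 7; needs |A ∩ B| > 2 — true.
(b) floor 1: |A| = 9, |A ∩ B| = 5; needs |A ∩ B| > 4 — true.
(c) floor 3: |A| = 9, |A ∩ B| = 3; needs |A ∩ B| = 3 — true.
(d) floor 4: |A| = 9, |A ∩ B| = 5; needs |A ∩ B| = 5 — true.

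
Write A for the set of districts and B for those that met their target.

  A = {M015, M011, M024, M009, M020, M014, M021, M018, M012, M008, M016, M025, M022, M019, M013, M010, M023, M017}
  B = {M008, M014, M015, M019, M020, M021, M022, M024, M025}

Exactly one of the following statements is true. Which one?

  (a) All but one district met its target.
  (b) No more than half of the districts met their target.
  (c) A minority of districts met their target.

(b)

|A| = 18, |A ∩ B| = 9, |A ∖ B| = 9.
(a) requires |A ∖ B| = 1: false.
(b) requires |A ∩ B| ≤ |A ∖ B|: true.
(c) requires |A ∩ B| < |A ∖ B|: false.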